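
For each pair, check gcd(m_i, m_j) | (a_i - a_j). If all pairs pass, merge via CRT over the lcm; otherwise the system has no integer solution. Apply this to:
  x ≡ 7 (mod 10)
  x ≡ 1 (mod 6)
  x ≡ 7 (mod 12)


Moduli 10, 6, 12 are not pairwise coprime, so CRT works modulo lcm(m_i) when all pairwise compatibility conditions hold.
Pairwise compatibility: gcd(m_i, m_j) must divide a_i - a_j for every pair.
Merge one congruence at a time:
  Start: x ≡ 7 (mod 10).
  Combine with x ≡ 1 (mod 6): gcd(10, 6) = 2; 1 - 7 = -6, which IS divisible by 2, so compatible.
    Write x = 7 + 10·t and substitute into x ≡ 1 (mod 6): 10·t ≡ 1 − 7 = -6 (mod 6).
    Divide the congruence (and modulus) by g = 2: 5·t ≡ -3 (mod 3).
    Reduce coefficients mod 3: 2·t ≡ 0 (mod 3).
    The inverse of 2 mod 3 is 2 (since 2·2 = 4 = 1·3 + 1), so t ≡ 2·0 = 0 ≡ 0 (mod 3).
    Then x = 7 + 10·0 = 7, valid modulo lcm(10, 6) = 30: x ≡ 7 (mod 30).
  Combine with x ≡ 7 (mod 12): gcd(30, 12) = 6; 7 - 7 = 0, which IS divisible by 6, so compatible.
    Write x = 7 + 30·t and substitute into x ≡ 7 (mod 12): 30·t ≡ 7 − 7 = 0 (mod 12).
    Divide the congruence (and modulus) by g = 6: 5·t ≡ 0 (mod 2).
    Reduce coefficients mod 2: 1·t ≡ 0 (mod 2).
    So t ≡ 0 (mod 2).
    Then x = 7 + 30·0 = 7, valid modulo lcm(30, 12) = 60: x ≡ 7 (mod 60).
Verify: 7 mod 10 = 7, 7 mod 6 = 1, 7 mod 12 = 7.

x ≡ 7 (mod 60).


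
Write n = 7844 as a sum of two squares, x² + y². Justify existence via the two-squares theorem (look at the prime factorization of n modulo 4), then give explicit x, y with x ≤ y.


Step 1: Factor n = 7844 = 2^2 · 37 · 53.
Step 2: Check the mod-4 condition on each prime factor: 2 = 2 (special); 37 ≡ 1 (mod 4), exponent 1; 53 ≡ 1 (mod 4), exponent 1.
All primes ≡ 3 (mod 4) appear to even exponent (or don't appear), so by the two-squares theorem n IS expressible as a sum of two squares.
Step 3: Build a representation. Group n = k² · m with k = 2 and m = 37 · 53 = 1961 (a product of primes ≡ 1 (mod 4)); a representation of m scales to one of n via (k·x)² + (k·y)² = k²(x² + y²). Each prime p ≡ 1 (mod 4) is itself a sum of two squares; find a² by testing p − a² for a perfect square:
  37: 37 − 1² = 36 = 6² ⇒ 37 = 1² + 6².
  53: 53 − 1² = 52, 53 − 2² = 49 = 7² ⇒ 53 = 2² + 7².
  Combine using the Brahmagupta–Fibonacci identity (a² + b²)(c² + d²) = (ac − bd)² + (ad + bc)² = (ac + bd)² + (ad − bc)²:
  37 · 53 = 1961: from (1² + 6²)(2² + 7²), take (1·2 − 6·7, 1·7 + 6·2) = (2 − 42, 7 + 12) = (-40, 19); dropping signs (only squares matter) gives (40, 19); check 40² + 19² = 1600 + 361 = 1961 ✓.
  Scale by k = 2: (2·40, 2·19) = (80, 38).
Step 4: Order so x ≤ y and verify: 38² + 80² = 1444 + 6400 = 7844 = n. ✓

n = 7844 = 38² + 80² (one valid representation with x ≤ y).


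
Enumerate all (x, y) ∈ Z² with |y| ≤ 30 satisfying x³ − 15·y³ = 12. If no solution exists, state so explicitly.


The equation is x³ - 15y³ = 12. For fixed y, x³ = 15·y³ + 12, so a solution requires the RHS to be a perfect cube.
Strategy: iterate y from -30 to 30, compute RHS = 15·y³ + 12, and check whether it is a (positive or negative) perfect cube.
Check small values of y:
  y = 0: RHS = 12 is not a perfect cube.
  y = 1: RHS = 27 = (3)³ ⇒ x = 3 works.
  y = -1: RHS = -3 is not a perfect cube.
  y = 2: RHS = 132 is not a perfect cube.
  y = -2: RHS = -108 is not a perfect cube.
  y = 3: RHS = 417 is not a perfect cube.
  y = -3: RHS = -393 is not a perfect cube.
Continuing the search up to |y| = 30 finds no further solutions beyond those listed.
Collected solutions: (3, 1).

Solutions (with |y| ≤ 30): (3, 1).


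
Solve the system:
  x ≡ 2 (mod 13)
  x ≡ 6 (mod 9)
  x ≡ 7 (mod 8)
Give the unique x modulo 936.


Moduli 13, 9, 8 are pairwise coprime; by CRT there is a unique solution modulo M = 13 · 9 · 8 = 936.
Solve pairwise, accumulating the modulus:
  Start with x ≡ 2 (mod 13).
  Combine with x ≡ 6 (mod 9): since gcd(13, 9) = 1, we get a unique residue mod 117.
    Write x = 2 + 13·t and substitute into x ≡ 6 (mod 9): 13·t ≡ 6 − 2 = 4 (mod 9).
    Reduce coefficients mod 9: 4·t ≡ 4 (mod 9).
    The inverse of 4 mod 9 is 7 (since 4·7 = 28 = 3·9 + 1), so t ≡ 7·4 = 28 ≡ 1 (mod 9).
    Then x = 2 + 13·1 = 15, valid modulo lcm(13, 9) = 117: x ≡ 15 (mod 117).
  Combine with x ≡ 7 (mod 8): since gcd(117, 8) = 1, we get a unique residue mod 936.
    Write x = 15 + 117·t and substitute into x ≡ 7 (mod 8): 117·t ≡ 7 − 15 = -8 (mod 8).
    Reduce coefficients mod 8: 5·t ≡ 0 (mod 8).
    The inverse of 5 mod 8 is 5 (since 5·5 = 25 = 3·8 + 1), so t ≡ 5·0 = 0 ≡ 0 (mod 8).
    Then x = 15 + 117·0 = 15, valid modulo lcm(117, 8) = 936: x ≡ 15 (mod 936).
Verify: 15 mod 13 = 2 ✓, 15 mod 9 = 6 ✓, 15 mod 8 = 7 ✓.

x ≡ 15 (mod 936).


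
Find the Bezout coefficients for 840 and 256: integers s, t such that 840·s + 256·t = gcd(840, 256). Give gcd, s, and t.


Euclidean algorithm on (840, 256) — divide until remainder is 0:
  840 = 3 · 256 + 72
  256 = 3 · 72 + 40
  72 = 1 · 40 + 32
  40 = 1 · 32 + 8
  32 = 4 · 8 + 0
gcd(840, 256) = 8.
Track Bezout coefficients alongside the remainders: start with r₀ = 840 = a·1 + b·0 (s = 1, t = 0) and r₁ = 256 = a·0 + b·1 (s = 0, t = 1); each new remainder r_{k+1} = r_{k-1} − q_k·r_k inherits s_{k+1} = s_{k-1} − q_k·s_k, t_{k+1} = t_{k-1} − q_k·t_k, so r_k = a·s_k + b·t_k at every step:
  q = 3: r = 72, s = 1 − 3·0 = 1, t = 0 − 3·1 = -3  (check: 840·1 + 256·(-3) = 72)
  q = 3: r = 40, s = 0 − 3·1 = -3, t = 1 − 3·(-3) = 10  (check: 840·(-3) + 256·10 = 40)
  q = 1: r = 32, s = 1 − 1·(-3) = 4, t = -3 − 1·10 = -13  (check: 840·4 + 256·(-13) = 32)
  q = 1: r = 8, s = -3 − 1·4 = -7, t = 10 − 1·(-13) = 23  (check: 840·(-7) + 256·23 = 8)
The row with r = 8 (the gcd) gives the Bezout coefficients s = -7, t = 23.
Result: 840 · (-7) + 256 · (23) = 8.

gcd(840, 256) = 8; s = -7, t = 23 (check: 840·(-7) + 256·23 = 8).


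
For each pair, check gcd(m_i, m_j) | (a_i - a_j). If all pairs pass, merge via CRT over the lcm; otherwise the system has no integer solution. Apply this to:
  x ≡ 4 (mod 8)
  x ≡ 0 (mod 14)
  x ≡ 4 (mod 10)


Moduli 8, 14, 10 are not pairwise coprime, so CRT works modulo lcm(m_i) when all pairwise compatibility conditions hold.
Pairwise compatibility: gcd(m_i, m_j) must divide a_i - a_j for every pair.
Merge one congruence at a time:
  Start: x ≡ 4 (mod 8).
  Combine with x ≡ 0 (mod 14): gcd(8, 14) = 2; 0 - 4 = -4, which IS divisible by 2, so compatible.
    Write x = 4 + 8·t and substitute into x ≡ 0 (mod 14): 8·t ≡ 0 − 4 = -4 (mod 14).
    Divide the congruence (and modulus) by g = 2: 4·t ≡ -2 (mod 7).
    Reduce coefficients mod 7: 4·t ≡ 5 (mod 7).
    The inverse of 4 mod 7 is 2 (since 4·2 = 8 = 1·7 + 1), so t ≡ 2·5 = 10 ≡ 3 (mod 7).
    Then x = 4 + 8·3 = 28, valid modulo lcm(8, 14) = 56: x ≡ 28 (mod 56).
  Combine with x ≡ 4 (mod 10): gcd(56, 10) = 2; 4 - 28 = -24, which IS divisible by 2, so compatible.
    Write x = 28 + 56·t and substitute into x ≡ 4 (mod 10): 56·t ≡ 4 − 28 = -24 (mod 10).
    Divide the congruence (and modulus) by g = 2: 28·t ≡ -12 (mod 5).
    Reduce coefficients mod 5: 3·t ≡ 3 (mod 5).
    The inverse of 3 mod 5 is 2 (since 3·2 = 6 = 1·5 + 1), so t ≡ 2·3 = 6 ≡ 1 (mod 5).
    Then x = 28 + 56·1 = 84, valid modulo lcm(56, 10) = 280: x ≡ 84 (mod 280).
Verify: 84 mod 8 = 4, 84 mod 14 = 0, 84 mod 10 = 4.

x ≡ 84 (mod 280).


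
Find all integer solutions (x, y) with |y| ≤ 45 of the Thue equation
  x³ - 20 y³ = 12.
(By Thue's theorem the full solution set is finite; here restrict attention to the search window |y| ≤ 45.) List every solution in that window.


The equation is x³ - 20y³ = 12. For fixed y, x³ = 20·y³ + 12, so a solution requires the RHS to be a perfect cube.
Strategy: iterate y from -45 to 45, compute RHS = 20·y³ + 12, and check whether it is a (positive or negative) perfect cube.
Check small values of y:
  y = 0: RHS = 12 is not a perfect cube.
  y = 1: RHS = 32 is not a perfect cube.
  y = -1: RHS = -8 = (-2)³ ⇒ x = -2 works.
  y = 2: RHS = 172 is not a perfect cube.
  y = -2: RHS = -148 is not a perfect cube.
  y = 3: RHS = 552 is not a perfect cube.
  y = -3: RHS = -528 is not a perfect cube.
Continuing the search up to |y| = 45 finds no further solutions beyond those listed.
Collected solutions: (-2, -1).

Solutions (with |y| ≤ 45): (-2, -1).


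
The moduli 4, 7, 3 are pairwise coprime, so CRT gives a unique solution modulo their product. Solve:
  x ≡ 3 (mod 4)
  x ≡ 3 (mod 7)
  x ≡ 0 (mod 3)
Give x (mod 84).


Moduli 4, 7, 3 are pairwise coprime; by CRT there is a unique solution modulo M = 4 · 7 · 3 = 84.
Solve pairwise, accumulating the modulus:
  Start with x ≡ 3 (mod 4).
  Combine with x ≡ 3 (mod 7): since gcd(4, 7) = 1, we get a unique residue mod 28.
    Write x = 3 + 4·t and substitute into x ≡ 3 (mod 7): 4·t ≡ 3 − 3 = 0 (mod 7).
    The inverse of 4 mod 7 is 2 (since 4·2 = 8 = 1·7 + 1), so t ≡ 2·0 = 0 ≡ 0 (mod 7).
    Then x = 3 + 4·0 = 3, valid modulo lcm(4, 7) = 28: x ≡ 3 (mod 28).
  Combine with x ≡ 0 (mod 3): since gcd(28, 3) = 1, we get a unique residue mod 84.
    Write x = 3 + 28·t and substitute into x ≡ 0 (mod 3): 28·t ≡ 0 − 3 = -3 (mod 3).
    Reduce coefficients mod 3: 1·t ≡ 0 (mod 3).
    So t ≡ 0 (mod 3).
    Then x = 3 + 28·0 = 3, valid modulo lcm(28, 3) = 84: x ≡ 3 (mod 84).
Verify: 3 mod 4 = 3 ✓, 3 mod 7 = 3 ✓, 3 mod 3 = 0 ✓.

x ≡ 3 (mod 84).


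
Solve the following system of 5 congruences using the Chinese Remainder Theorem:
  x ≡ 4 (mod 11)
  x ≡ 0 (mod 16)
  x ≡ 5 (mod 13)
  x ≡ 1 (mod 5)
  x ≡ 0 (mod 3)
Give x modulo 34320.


Product of moduli M = 11 · 16 · 13 · 5 · 3 = 34320.
Merge one congruence at a time:
  Start: x ≡ 4 (mod 11).
  Combine with x ≡ 0 (mod 16); new modulus lcm = 176.
    Write x = 4 + 11·t and substitute into x ≡ 0 (mod 16): 11·t ≡ 0 − 4 = -4 (mod 16).
    Reduce coefficients mod 16: 11·t ≡ 12 (mod 16).
    The inverse of 11 mod 16 is 3 (since 11·3 = 33 = 2·16 + 1), so t ≡ 3·12 = 36 ≡ 4 (mod 16).
    Then x = 4 + 11·4 = 48, valid modulo lcm(11, 16) = 176: x ≡ 48 (mod 176).
  Combine with x ≡ 5 (mod 13); new modulus lcm = 2288.
    Write x = 48 + 176·t and substitute into x ≡ 5 (mod 13): 176·t ≡ 5 − 48 = -43 (mod 13).
    Reduce coefficients mod 13: 7·t ≡ 9 (mod 13).
    The inverse of 7 mod 13 is 2 (since 7·2 = 14 = 1·13 + 1), so t ≡ 2·9 = 18 ≡ 5 (mod 13).
    Then x = 48 + 176·5 = 928, valid modulo lcm(176, 13) = 2288: x ≡ 928 (mod 2288).
  Combine with x ≡ 1 (mod 5); new modulus lcm = 11440.
    Write x = 928 + 2288·t and substitute into x ≡ 1 (mod 5): 2288·t ≡ 1 − 928 = -927 (mod 5).
    Reduce coefficients mod 5: 3·t ≡ 3 (mod 5).
    The inverse of 3 mod 5 is 2 (since 3·2 = 6 = 1·5 + 1), so t ≡ 2·3 = 6 ≡ 1 (mod 5).
    Then x = 928 + 2288·1 = 3216, valid modulo lcm(2288, 5) = 11440: x ≡ 3216 (mod 11440).
  Combine with x ≡ 0 (mod 3); new modulus lcm = 34320.
    Write x = 3216 + 11440·t and substitute into x ≡ 0 (mod 3): 11440·t ≡ 0 − 3216 = -3216 (mod 3).
    Reduce coefficients mod 3: 1·t ≡ 0 (mod 3).
    So t ≡ 0 (mod 3).
    Then x = 3216 + 11440·0 = 3216, valid modulo lcm(11440, 3) = 34320: x ≡ 3216 (mod 34320).
Verify against each original: 3216 mod 11 = 4, 3216 mod 16 = 0, 3216 mod 13 = 5, 3216 mod 5 = 1, 3216 mod 3 = 0.

x ≡ 3216 (mod 34320).


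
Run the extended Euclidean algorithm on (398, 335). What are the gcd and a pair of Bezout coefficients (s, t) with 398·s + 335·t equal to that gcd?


Euclidean algorithm on (398, 335) — divide until remainder is 0:
  398 = 1 · 335 + 63
  335 = 5 · 63 + 20
  63 = 3 · 20 + 3
  20 = 6 · 3 + 2
  3 = 1 · 2 + 1
  2 = 2 · 1 + 0
gcd(398, 335) = 1.
Track Bezout coefficients alongside the remainders: start with r₀ = 398 = a·1 + b·0 (s = 1, t = 0) and r₁ = 335 = a·0 + b·1 (s = 0, t = 1); each new remainder r_{k+1} = r_{k-1} − q_k·r_k inherits s_{k+1} = s_{k-1} − q_k·s_k, t_{k+1} = t_{k-1} − q_k·t_k, so r_k = a·s_k + b·t_k at every step:
  q = 1: r = 63, s = 1 − 1·0 = 1, t = 0 − 1·1 = -1  (check: 398·1 + 335·(-1) = 63)
  q = 5: r = 20, s = 0 − 5·1 = -5, t = 1 − 5·(-1) = 6  (check: 398·(-5) + 335·6 = 20)
  q = 3: r = 3, s = 1 − 3·(-5) = 16, t = -1 − 3·6 = -19  (check: 398·16 + 335·(-19) = 3)
  q = 6: r = 2, s = -5 − 6·16 = -101, t = 6 − 6·(-19) = 120  (check: 398·(-101) + 335·120 = 2)
  q = 1: r = 1, s = 16 − 1·(-101) = 117, t = -19 − 1·120 = -139  (check: 398·117 + 335·(-139) = 1)
The row with r = 1 (the gcd) gives the Bezout coefficients s = 117, t = -139.
Result: 398 · (117) + 335 · (-139) = 1.

gcd(398, 335) = 1; s = 117, t = -139 (check: 398·117 + 335·(-139) = 1).


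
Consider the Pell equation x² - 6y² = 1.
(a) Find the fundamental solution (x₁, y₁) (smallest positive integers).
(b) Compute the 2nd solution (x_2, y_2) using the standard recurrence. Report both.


Step 1: Find the fundamental solution (x₁, y₁) of x² - 6y² = 1.
  Expand √6 as a continued fraction. a₀ = ⌊√6⌋ = 2; iterate m_{k+1} = d_k·a_k − m_k, d_{k+1} = (6 − m_{k+1}²)/d_k, a_{k+1} = ⌊(a₀ + m_{k+1})/d_{k+1}⌋ (starting m₀ = 0, d₀ = 1), with convergents p_k = a_k·p_{k-1} + p_{k-2}, q_k = a_k·q_{k-1} + q_{k-2} (p₋₁ = 1, q₋₁ = 0):
  k = 0: a₀ = 2; p₀/q₀ = 2/1; p₀² − 6·q₀² = 4 − 6 = -2.
  k = 1: m = 2, d = 2, a = ⌊(2 + 2)/2⌋ = 2; p/q = (2·2 + 1)/(2·1 + 0) = 5/2; p² − 6·q² = 25 − 24 = 1.
  The first convergent with p² − 6·q² = 1 gives the fundamental solution (x₁, y₁) = (5, 2).
Step 2: Apply the recurrence (x_{n+1}, y_{n+1}) = (x₁x_n + 6y₁y_n, x₁y_n + y₁x_n) repeatedly.
  From (x_1, y_1) = (5, 2): x_2 = 5·5 + 6·2·2 = 49; y_2 = 5·2 + 2·5 = 20.
Step 3: Verify x_2² - 6·y_2² = 2401 - 2400 = 1 (should be 1). ✓

(x_1, y_1) = (5, 2); (x_2, y_2) = (49, 20).


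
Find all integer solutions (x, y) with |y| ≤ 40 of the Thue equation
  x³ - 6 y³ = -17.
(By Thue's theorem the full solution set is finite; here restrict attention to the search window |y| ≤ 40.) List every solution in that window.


The equation is x³ - 6y³ = -17. For fixed y, x³ = 6·y³ − 17, so a solution requires the RHS to be a perfect cube.
Strategy: iterate y from -40 to 40, compute RHS = 6·y³ − 17, and check whether it is a (positive or negative) perfect cube.
Check small values of y:
  y = 0: RHS = -17 is not a perfect cube.
  y = 1: RHS = -11 is not a perfect cube.
  y = -1: RHS = -23 is not a perfect cube.
  y = 2: RHS = 31 is not a perfect cube.
  y = -2: RHS = -65 is not a perfect cube.
  y = 3: RHS = 145 is not a perfect cube.
  y = -3: RHS = -179 is not a perfect cube.
Continuing the search up to |y| = 40 finds no solutions either.
No (x, y) in the scanned range satisfies the equation.

No integer solutions with |y| ≤ 40.


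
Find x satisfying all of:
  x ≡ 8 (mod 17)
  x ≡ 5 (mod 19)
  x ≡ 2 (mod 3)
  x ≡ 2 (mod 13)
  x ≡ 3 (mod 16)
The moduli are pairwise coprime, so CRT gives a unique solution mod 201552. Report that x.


Product of moduli M = 17 · 19 · 3 · 13 · 16 = 201552.
Merge one congruence at a time:
  Start: x ≡ 8 (mod 17).
  Combine with x ≡ 5 (mod 19); new modulus lcm = 323.
    Write x = 8 + 17·t and substitute into x ≡ 5 (mod 19): 17·t ≡ 5 − 8 = -3 (mod 19).
    Reduce coefficients mod 19: 17·t ≡ 16 (mod 19).
    The inverse of 17 mod 19 is 9 (since 17·9 = 153 = 8·19 + 1), so t ≡ 9·16 = 144 ≡ 11 (mod 19).
    Then x = 8 + 17·11 = 195, valid modulo lcm(17, 19) = 323: x ≡ 195 (mod 323).
  Combine with x ≡ 2 (mod 3); new modulus lcm = 969.
    Write x = 195 + 323·t and substitute into x ≡ 2 (mod 3): 323·t ≡ 2 − 195 = -193 (mod 3).
    Reduce coefficients mod 3: 2·t ≡ 2 (mod 3).
    The inverse of 2 mod 3 is 2 (since 2·2 = 4 = 1·3 + 1), so t ≡ 2·2 = 4 ≡ 1 (mod 3).
    Then x = 195 + 323·1 = 518, valid modulo lcm(323, 3) = 969: x ≡ 518 (mod 969).
  Combine with x ≡ 2 (mod 13); new modulus lcm = 12597.
    Write x = 518 + 969·t and substitute into x ≡ 2 (mod 13): 969·t ≡ 2 − 518 = -516 (mod 13).
    Reduce coefficients mod 13: 7·t ≡ 4 (mod 13).
    The inverse of 7 mod 13 is 2 (since 7·2 = 14 = 1·13 + 1), so t ≡ 2·4 = 8 ≡ 8 (mod 13).
    Then x = 518 + 969·8 = 8270, valid modulo lcm(969, 13) = 12597: x ≡ 8270 (mod 12597).
  Combine with x ≡ 3 (mod 16); new modulus lcm = 201552.
    Write x = 8270 + 12597·t and substitute into x ≡ 3 (mod 16): 12597·t ≡ 3 − 8270 = -8267 (mod 16).
    Reduce coefficients mod 16: 5·t ≡ 5 (mod 16).
    The inverse of 5 mod 16 is 13 (since 5·13 = 65 = 4·16 + 1), so t ≡ 13·5 = 65 ≡ 1 (mod 16).
    Then x = 8270 + 12597·1 = 20867, valid modulo lcm(12597, 16) = 201552: x ≡ 20867 (mod 201552).
Verify against each original: 20867 mod 17 = 8, 20867 mod 19 = 5, 20867 mod 3 = 2, 20867 mod 13 = 2, 20867 mod 16 = 3.

x ≡ 20867 (mod 201552).


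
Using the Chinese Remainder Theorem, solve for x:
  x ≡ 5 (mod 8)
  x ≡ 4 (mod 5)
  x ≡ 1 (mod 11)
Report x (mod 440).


Moduli 8, 5, 11 are pairwise coprime; by CRT there is a unique solution modulo M = 8 · 5 · 11 = 440.
Solve pairwise, accumulating the modulus:
  Start with x ≡ 5 (mod 8).
  Combine with x ≡ 4 (mod 5): since gcd(8, 5) = 1, we get a unique residue mod 40.
    Write x = 5 + 8·t and substitute into x ≡ 4 (mod 5): 8·t ≡ 4 − 5 = -1 (mod 5).
    Reduce coefficients mod 5: 3·t ≡ 4 (mod 5).
    The inverse of 3 mod 5 is 2 (since 3·2 = 6 = 1·5 + 1), so t ≡ 2·4 = 8 ≡ 3 (mod 5).
    Then x = 5 + 8·3 = 29, valid modulo lcm(8, 5) = 40: x ≡ 29 (mod 40).
  Combine with x ≡ 1 (mod 11): since gcd(40, 11) = 1, we get a unique residue mod 440.
    Write x = 29 + 40·t and substitute into x ≡ 1 (mod 11): 40·t ≡ 1 − 29 = -28 (mod 11).
    Reduce coefficients mod 11: 7·t ≡ 5 (mod 11).
    The inverse of 7 mod 11 is 8 (since 7·8 = 56 = 5·11 + 1), so t ≡ 8·5 = 40 ≡ 7 (mod 11).
    Then x = 29 + 40·7 = 309, valid modulo lcm(40, 11) = 440: x ≡ 309 (mod 440).
Verify: 309 mod 8 = 5 ✓, 309 mod 5 = 4 ✓, 309 mod 11 = 1 ✓.

x ≡ 309 (mod 440).


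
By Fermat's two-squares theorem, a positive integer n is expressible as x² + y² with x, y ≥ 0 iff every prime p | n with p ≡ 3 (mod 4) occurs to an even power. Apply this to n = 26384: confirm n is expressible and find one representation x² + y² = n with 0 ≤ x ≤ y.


Step 1: Factor n = 26384 = 2^4 · 17 · 97.
Step 2: Check the mod-4 condition on each prime factor: 2 = 2 (special); 17 ≡ 1 (mod 4), exponent 1; 97 ≡ 1 (mod 4), exponent 1.
All primes ≡ 3 (mod 4) appear to even exponent (or don't appear), so by the two-squares theorem n IS expressible as a sum of two squares.
Step 3: Build a representation. Group n = k² · m with k = 4 and m = 17 · 97 = 1649 (a product of primes ≡ 1 (mod 4)); a representation of m scales to one of n via (k·x)² + (k·y)² = k²(x² + y²). Each prime p ≡ 1 (mod 4) is itself a sum of two squares; find a² by testing p − a² for a perfect square:
  17: 17 − 1² = 16 = 4² ⇒ 17 = 1² + 4².
  97: 97 − 1² = 96, 97 − 2² = 93, 97 − 3² = 88, 97 − 4² = 81 = 9² ⇒ 97 = 4² + 9².
  Combine using the Brahmagupta–Fibonacci identity (a² + b²)(c² + d²) = (ac − bd)² + (ad + bc)² = (ac + bd)² + (ad − bc)²:
  17 · 97 = 1649: from (1² + 4²)(4² + 9²), take (1·4 − 4·9, 1·9 + 4·4) = (4 − 36, 9 + 16) = (-32, 25); dropping signs (only squares matter) gives (32, 25); check 32² + 25² = 1024 + 625 = 1649 ✓.
  Scale by k = 4: (4·32, 4·25) = (128, 100).
Step 4: Order so x ≤ y and verify: 100² + 128² = 10000 + 16384 = 26384 = n. ✓

n = 26384 = 100² + 128² (one valid representation with x ≤ y).


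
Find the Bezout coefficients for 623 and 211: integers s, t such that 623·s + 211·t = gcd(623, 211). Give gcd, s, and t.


Euclidean algorithm on (623, 211) — divide until remainder is 0:
  623 = 2 · 211 + 201
  211 = 1 · 201 + 10
  201 = 20 · 10 + 1
  10 = 10 · 1 + 0
gcd(623, 211) = 1.
Track Bezout coefficients alongside the remainders: start with r₀ = 623 = a·1 + b·0 (s = 1, t = 0) and r₁ = 211 = a·0 + b·1 (s = 0, t = 1); each new remainder r_{k+1} = r_{k-1} − q_k·r_k inherits s_{k+1} = s_{k-1} − q_k·s_k, t_{k+1} = t_{k-1} − q_k·t_k, so r_k = a·s_k + b·t_k at every step:
  q = 2: r = 201, s = 1 − 2·0 = 1, t = 0 − 2·1 = -2  (check: 623·1 + 211·(-2) = 201)
  q = 1: r = 10, s = 0 − 1·1 = -1, t = 1 − 1·(-2) = 3  (check: 623·(-1) + 211·3 = 10)
  q = 20: r = 1, s = 1 − 20·(-1) = 21, t = -2 − 20·3 = -62  (check: 623·21 + 211·(-62) = 1)
The row with r = 1 (the gcd) gives the Bezout coefficients s = 21, t = -62.
Result: 623 · (21) + 211 · (-62) = 1.

gcd(623, 211) = 1; s = 21, t = -62 (check: 623·21 + 211·(-62) = 1).


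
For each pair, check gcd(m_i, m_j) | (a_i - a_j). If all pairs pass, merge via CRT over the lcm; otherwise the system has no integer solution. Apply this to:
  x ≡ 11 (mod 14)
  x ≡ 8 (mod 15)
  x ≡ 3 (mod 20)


Moduli 14, 15, 20 are not pairwise coprime, so CRT works modulo lcm(m_i) when all pairwise compatibility conditions hold.
Pairwise compatibility: gcd(m_i, m_j) must divide a_i - a_j for every pair.
Merge one congruence at a time:
  Start: x ≡ 11 (mod 14).
  Combine with x ≡ 8 (mod 15): gcd(14, 15) = 1; 8 - 11 = -3, which IS divisible by 1, so compatible.
    Write x = 11 + 14·t and substitute into x ≡ 8 (mod 15): 14·t ≡ 8 − 11 = -3 (mod 15).
    Reduce coefficients mod 15: 14·t ≡ 12 (mod 15).
    The inverse of 14 mod 15 is 14 (since 14·14 = 196 = 13·15 + 1), so t ≡ 14·12 = 168 ≡ 3 (mod 15).
    Then x = 11 + 14·3 = 53, valid modulo lcm(14, 15) = 210: x ≡ 53 (mod 210).
  Combine with x ≡ 3 (mod 20): gcd(210, 20) = 10; 3 - 53 = -50, which IS divisible by 10, so compatible.
    Write x = 53 + 210·t and substitute into x ≡ 3 (mod 20): 210·t ≡ 3 − 53 = -50 (mod 20).
    Divide the congruence (and modulus) by g = 10: 21·t ≡ -5 (mod 2).
    Reduce coefficients mod 2: 1·t ≡ 1 (mod 2).
    So t ≡ 1 (mod 2).
    Then x = 53 + 210·1 = 263, valid modulo lcm(210, 20) = 420: x ≡ 263 (mod 420).
Verify: 263 mod 14 = 11, 263 mod 15 = 8, 263 mod 20 = 3.

x ≡ 263 (mod 420).


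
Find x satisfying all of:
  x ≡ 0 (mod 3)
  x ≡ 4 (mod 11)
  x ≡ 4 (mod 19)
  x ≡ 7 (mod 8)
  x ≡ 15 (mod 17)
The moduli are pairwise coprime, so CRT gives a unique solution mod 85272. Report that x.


Product of moduli M = 3 · 11 · 19 · 8 · 17 = 85272.
Merge one congruence at a time:
  Start: x ≡ 0 (mod 3).
  Combine with x ≡ 4 (mod 11); new modulus lcm = 33.
    Write x = 0 + 3·t and substitute into x ≡ 4 (mod 11): 3·t ≡ 4 − 0 = 4 (mod 11).
    The inverse of 3 mod 11 is 4 (since 3·4 = 12 = 1·11 + 1), so t ≡ 4·4 = 16 ≡ 5 (mod 11).
    Then x = 0 + 3·5 = 15, valid modulo lcm(3, 11) = 33: x ≡ 15 (mod 33).
  Combine with x ≡ 4 (mod 19); new modulus lcm = 627.
    Write x = 15 + 33·t and substitute into x ≡ 4 (mod 19): 33·t ≡ 4 − 15 = -11 (mod 19).
    Reduce coefficients mod 19: 14·t ≡ 8 (mod 19).
    The inverse of 14 mod 19 is 15 (since 14·15 = 210 = 11·19 + 1), so t ≡ 15·8 = 120 ≡ 6 (mod 19).
    Then x = 15 + 33·6 = 213, valid modulo lcm(33, 19) = 627: x ≡ 213 (mod 627).
  Combine with x ≡ 7 (mod 8); new modulus lcm = 5016.
    Write x = 213 + 627·t and substitute into x ≡ 7 (mod 8): 627·t ≡ 7 − 213 = -206 (mod 8).
    Reduce coefficients mod 8: 3·t ≡ 2 (mod 8).
    The inverse of 3 mod 8 is 3 (since 3·3 = 9 = 1·8 + 1), so t ≡ 3·2 = 6 ≡ 6 (mod 8).
    Then x = 213 + 627·6 = 3975, valid modulo lcm(627, 8) = 5016: x ≡ 3975 (mod 5016).
  Combine with x ≡ 15 (mod 17); new modulus lcm = 85272.
    Write x = 3975 + 5016·t and substitute into x ≡ 15 (mod 17): 5016·t ≡ 15 − 3975 = -3960 (mod 17).
    Reduce coefficients mod 17: 1·t ≡ 1 (mod 17).
    So t ≡ 1 (mod 17).
    Then x = 3975 + 5016·1 = 8991, valid modulo lcm(5016, 17) = 85272: x ≡ 8991 (mod 85272).
Verify against each original: 8991 mod 3 = 0, 8991 mod 11 = 4, 8991 mod 19 = 4, 8991 mod 8 = 7, 8991 mod 17 = 15.

x ≡ 8991 (mod 85272).


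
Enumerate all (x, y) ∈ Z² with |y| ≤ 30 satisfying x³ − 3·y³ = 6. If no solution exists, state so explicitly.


The equation is x³ - 3y³ = 6. For fixed y, x³ = 3·y³ + 6, so a solution requires the RHS to be a perfect cube.
Strategy: iterate y from -30 to 30, compute RHS = 3·y³ + 6, and check whether it is a (positive or negative) perfect cube.
Check small values of y:
  y = 0: RHS = 6 is not a perfect cube.
  y = 1: RHS = 9 is not a perfect cube.
  y = -1: RHS = 3 is not a perfect cube.
  y = 2: RHS = 30 is not a perfect cube.
  y = -2: RHS = -18 is not a perfect cube.
  y = 3: RHS = 87 is not a perfect cube.
  y = -3: RHS = -75 is not a perfect cube.
Continuing the search up to |y| = 30 finds no solutions either.
No (x, y) in the scanned range satisfies the equation.

No integer solutions with |y| ≤ 30.


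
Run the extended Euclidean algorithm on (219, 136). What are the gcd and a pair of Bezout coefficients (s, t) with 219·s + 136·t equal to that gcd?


Euclidean algorithm on (219, 136) — divide until remainder is 0:
  219 = 1 · 136 + 83
  136 = 1 · 83 + 53
  83 = 1 · 53 + 30
  53 = 1 · 30 + 23
  30 = 1 · 23 + 7
  23 = 3 · 7 + 2
  7 = 3 · 2 + 1
  2 = 2 · 1 + 0
gcd(219, 136) = 1.
Track Bezout coefficients alongside the remainders: start with r₀ = 219 = a·1 + b·0 (s = 1, t = 0) and r₁ = 136 = a·0 + b·1 (s = 0, t = 1); each new remainder r_{k+1} = r_{k-1} − q_k·r_k inherits s_{k+1} = s_{k-1} − q_k·s_k, t_{k+1} = t_{k-1} − q_k·t_k, so r_k = a·s_k + b·t_k at every step:
  q = 1: r = 83, s = 1 − 1·0 = 1, t = 0 − 1·1 = -1  (check: 219·1 + 136·(-1) = 83)
  q = 1: r = 53, s = 0 − 1·1 = -1, t = 1 − 1·(-1) = 2  (check: 219·(-1) + 136·2 = 53)
  q = 1: r = 30, s = 1 − 1·(-1) = 2, t = -1 − 1·2 = -3  (check: 219·2 + 136·(-3) = 30)
  q = 1: r = 23, s = -1 − 1·2 = -3, t = 2 − 1·(-3) = 5  (check: 219·(-3) + 136·5 = 23)
  q = 1: r = 7, s = 2 − 1·(-3) = 5, t = -3 − 1·5 = -8  (check: 219·5 + 136·(-8) = 7)
  q = 3: r = 2, s = -3 − 3·5 = -18, t = 5 − 3·(-8) = 29  (check: 219·(-18) + 136·29 = 2)
  q = 3: r = 1, s = 5 − 3·(-18) = 59, t = -8 − 3·29 = -95  (check: 219·59 + 136·(-95) = 1)
The row with r = 1 (the gcd) gives the Bezout coefficients s = 59, t = -95.
Result: 219 · (59) + 136 · (-95) = 1.

gcd(219, 136) = 1; s = 59, t = -95 (check: 219·59 + 136·(-95) = 1).


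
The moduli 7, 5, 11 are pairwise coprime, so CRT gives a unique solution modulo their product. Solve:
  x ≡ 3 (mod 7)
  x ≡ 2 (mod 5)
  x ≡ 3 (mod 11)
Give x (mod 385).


Moduli 7, 5, 11 are pairwise coprime; by CRT there is a unique solution modulo M = 7 · 5 · 11 = 385.
Solve pairwise, accumulating the modulus:
  Start with x ≡ 3 (mod 7).
  Combine with x ≡ 2 (mod 5): since gcd(7, 5) = 1, we get a unique residue mod 35.
    Write x = 3 + 7·t and substitute into x ≡ 2 (mod 5): 7·t ≡ 2 − 3 = -1 (mod 5).
    Reduce coefficients mod 5: 2·t ≡ 4 (mod 5).
    The inverse of 2 mod 5 is 3 (since 2·3 = 6 = 1·5 + 1), so t ≡ 3·4 = 12 ≡ 2 (mod 5).
    Then x = 3 + 7·2 = 17, valid modulo lcm(7, 5) = 35: x ≡ 17 (mod 35).
  Combine with x ≡ 3 (mod 11): since gcd(35, 11) = 1, we get a unique residue mod 385.
    Write x = 17 + 35·t and substitute into x ≡ 3 (mod 11): 35·t ≡ 3 − 17 = -14 (mod 11).
    Reduce coefficients mod 11: 2·t ≡ 8 (mod 11).
    The inverse of 2 mod 11 is 6 (since 2·6 = 12 = 1·11 + 1), so t ≡ 6·8 = 48 ≡ 4 (mod 11).
    Then x = 17 + 35·4 = 157, valid modulo lcm(35, 11) = 385: x ≡ 157 (mod 385).
Verify: 157 mod 7 = 3 ✓, 157 mod 5 = 2 ✓, 157 mod 11 = 3 ✓.

x ≡ 157 (mod 385).


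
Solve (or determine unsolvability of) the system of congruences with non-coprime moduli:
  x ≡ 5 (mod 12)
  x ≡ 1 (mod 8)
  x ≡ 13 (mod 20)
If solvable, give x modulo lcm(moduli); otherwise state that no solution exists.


Moduli 12, 8, 20 are not pairwise coprime, so CRT works modulo lcm(m_i) when all pairwise compatibility conditions hold.
Pairwise compatibility: gcd(m_i, m_j) must divide a_i - a_j for every pair.
Merge one congruence at a time:
  Start: x ≡ 5 (mod 12).
  Combine with x ≡ 1 (mod 8): gcd(12, 8) = 4; 1 - 5 = -4, which IS divisible by 4, so compatible.
    Write x = 5 + 12·t and substitute into x ≡ 1 (mod 8): 12·t ≡ 1 − 5 = -4 (mod 8).
    Divide the congruence (and modulus) by g = 4: 3·t ≡ -1 (mod 2).
    Reduce coefficients mod 2: 1·t ≡ 1 (mod 2).
    So t ≡ 1 (mod 2).
    Then x = 5 + 12·1 = 17, valid modulo lcm(12, 8) = 24: x ≡ 17 (mod 24).
  Combine with x ≡ 13 (mod 20): gcd(24, 20) = 4; 13 - 17 = -4, which IS divisible by 4, so compatible.
    Write x = 17 + 24·t and substitute into x ≡ 13 (mod 20): 24·t ≡ 13 − 17 = -4 (mod 20).
    Divide the congruence (and modulus) by g = 4: 6·t ≡ -1 (mod 5).
    Reduce coefficients mod 5: 1·t ≡ 4 (mod 5).
    So t ≡ 4 (mod 5).
    Then x = 17 + 24·4 = 113, valid modulo lcm(24, 20) = 120: x ≡ 113 (mod 120).
Verify: 113 mod 12 = 5, 113 mod 8 = 1, 113 mod 20 = 13.

x ≡ 113 (mod 120).


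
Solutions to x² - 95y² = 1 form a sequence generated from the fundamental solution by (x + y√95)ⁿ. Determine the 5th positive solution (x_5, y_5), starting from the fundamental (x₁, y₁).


Step 1: Find the fundamental solution (x₁, y₁) of x² - 95y² = 1.
  Expand √95 as a continued fraction. a₀ = ⌊√95⌋ = 9; iterate m_{k+1} = d_k·a_k − m_k, d_{k+1} = (95 − m_{k+1}²)/d_k, a_{k+1} = ⌊(a₀ + m_{k+1})/d_{k+1}⌋ (starting m₀ = 0, d₀ = 1), with convergents p_k = a_k·p_{k-1} + p_{k-2}, q_k = a_k·q_{k-1} + q_{k-2} (p₋₁ = 1, q₋₁ = 0):
  k = 0: a₀ = 9; p₀/q₀ = 9/1; p₀² − 95·q₀² = 81 − 95 = -14.
  k = 1: m = 9, d = 14, a = ⌊(9 + 9)/14⌋ = 1; p/q = (1·9 + 1)/(1·1 + 0) = 10/1; p² − 95·q² = 100 − 95 = 5.
  k = 2: m = 5, d = 5, a = ⌊(9 + 5)/5⌋ = 2; p/q = (2·10 + 9)/(2·1 + 1) = 29/3; p² − 95·q² = 841 − 855 = -14.
  k = 3: m = 5, d = 14, a = ⌊(9 + 5)/14⌋ = 1; p/q = (1·29 + 10)/(1·3 + 1) = 39/4; p² − 95·q² = 1521 − 1520 = 1.
  The first convergent with p² − 95·q² = 1 gives the fundamental solution (x₁, y₁) = (39, 4).
Step 2: Apply the recurrence (x_{n+1}, y_{n+1}) = (x₁x_n + 95y₁y_n, x₁y_n + y₁x_n) repeatedly.
  From (x_1, y_1) = (39, 4): x_2 = 39·39 + 95·4·4 = 3041; y_2 = 39·4 + 4·39 = 312.
  From (x_2, y_2) = (3041, 312): x_3 = 39·3041 + 95·4·312 = 237159; y_3 = 39·312 + 4·3041 = 24332.
  From (x_3, y_3) = (237159, 24332): x_4 = 39·237159 + 95·4·24332 = 18495361; y_4 = 39·24332 + 4·237159 = 1897584.
  From (x_4, y_4) = (18495361, 1897584): x_5 = 39·18495361 + 95·4·1897584 = 1442400999; y_5 = 39·1897584 + 4·18495361 = 147987220.
Step 3: Verify x_5² - 95·y_5² = 2080520641916198001 - 2080520641916198000 = 1 (should be 1). ✓

(x_1, y_1) = (39, 4); (x_5, y_5) = (1442400999, 147987220).


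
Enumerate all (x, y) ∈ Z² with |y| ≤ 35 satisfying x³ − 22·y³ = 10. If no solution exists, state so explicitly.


The equation is x³ - 22y³ = 10. For fixed y, x³ = 22·y³ + 10, so a solution requires the RHS to be a perfect cube.
Strategy: iterate y from -35 to 35, compute RHS = 22·y³ + 10, and check whether it is a (positive or negative) perfect cube.
Check small values of y:
  y = 0: RHS = 10 is not a perfect cube.
  y = 1: RHS = 32 is not a perfect cube.
  y = -1: RHS = -12 is not a perfect cube.
  y = 2: RHS = 186 is not a perfect cube.
  y = -2: RHS = -166 is not a perfect cube.
  y = 3: RHS = 604 is not a perfect cube.
  y = -3: RHS = -584 is not a perfect cube.
Continuing the search up to |y| = 35 finds no solutions either.
No (x, y) in the scanned range satisfies the equation.

No integer solutions with |y| ≤ 35.


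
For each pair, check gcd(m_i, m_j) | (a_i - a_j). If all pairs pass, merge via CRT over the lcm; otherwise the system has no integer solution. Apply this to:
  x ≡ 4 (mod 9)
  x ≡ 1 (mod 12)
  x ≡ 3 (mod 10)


Moduli 9, 12, 10 are not pairwise coprime, so CRT works modulo lcm(m_i) when all pairwise compatibility conditions hold.
Pairwise compatibility: gcd(m_i, m_j) must divide a_i - a_j for every pair.
Merge one congruence at a time:
  Start: x ≡ 4 (mod 9).
  Combine with x ≡ 1 (mod 12): gcd(9, 12) = 3; 1 - 4 = -3, which IS divisible by 3, so compatible.
    Write x = 4 + 9·t and substitute into x ≡ 1 (mod 12): 9·t ≡ 1 − 4 = -3 (mod 12).
    Divide the congruence (and modulus) by g = 3: 3·t ≡ -1 (mod 4).
    Reduce coefficients mod 4: 3·t ≡ 3 (mod 4).
    The inverse of 3 mod 4 is 3 (since 3·3 = 9 = 2·4 + 1), so t ≡ 3·3 = 9 ≡ 1 (mod 4).
    Then x = 4 + 9·1 = 13, valid modulo lcm(9, 12) = 36: x ≡ 13 (mod 36).
  Combine with x ≡ 3 (mod 10): gcd(36, 10) = 2; 3 - 13 = -10, which IS divisible by 2, so compatible.
    Write x = 13 + 36·t and substitute into x ≡ 3 (mod 10): 36·t ≡ 3 − 13 = -10 (mod 10).
    Divide the congruence (and modulus) by g = 2: 18·t ≡ -5 (mod 5).
    Reduce coefficients mod 5: 3·t ≡ 0 (mod 5).
    The inverse of 3 mod 5 is 2 (since 3·2 = 6 = 1·5 + 1), so t ≡ 2·0 = 0 ≡ 0 (mod 5).
    Then x = 13 + 36·0 = 13, valid modulo lcm(36, 10) = 180: x ≡ 13 (mod 180).
Verify: 13 mod 9 = 4, 13 mod 12 = 1, 13 mod 10 = 3.

x ≡ 13 (mod 180).


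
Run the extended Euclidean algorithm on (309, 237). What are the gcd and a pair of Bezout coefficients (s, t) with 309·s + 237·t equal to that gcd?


Euclidean algorithm on (309, 237) — divide until remainder is 0:
  309 = 1 · 237 + 72
  237 = 3 · 72 + 21
  72 = 3 · 21 + 9
  21 = 2 · 9 + 3
  9 = 3 · 3 + 0
gcd(309, 237) = 3.
Track Bezout coefficients alongside the remainders: start with r₀ = 309 = a·1 + b·0 (s = 1, t = 0) and r₁ = 237 = a·0 + b·1 (s = 0, t = 1); each new remainder r_{k+1} = r_{k-1} − q_k·r_k inherits s_{k+1} = s_{k-1} − q_k·s_k, t_{k+1} = t_{k-1} − q_k·t_k, so r_k = a·s_k + b·t_k at every step:
  q = 1: r = 72, s = 1 − 1·0 = 1, t = 0 − 1·1 = -1  (check: 309·1 + 237·(-1) = 72)
  q = 3: r = 21, s = 0 − 3·1 = -3, t = 1 − 3·(-1) = 4  (check: 309·(-3) + 237·4 = 21)
  q = 3: r = 9, s = 1 − 3·(-3) = 10, t = -1 − 3·4 = -13  (check: 309·10 + 237·(-13) = 9)
  q = 2: r = 3, s = -3 − 2·10 = -23, t = 4 − 2·(-13) = 30  (check: 309·(-23) + 237·30 = 3)
The row with r = 3 (the gcd) gives the Bezout coefficients s = -23, t = 30.
Result: 309 · (-23) + 237 · (30) = 3.

gcd(309, 237) = 3; s = -23, t = 30 (check: 309·(-23) + 237·30 = 3).


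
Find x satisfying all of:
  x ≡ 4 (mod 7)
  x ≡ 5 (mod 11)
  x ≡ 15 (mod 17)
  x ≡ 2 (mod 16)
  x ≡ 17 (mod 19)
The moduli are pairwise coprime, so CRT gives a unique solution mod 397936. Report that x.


Product of moduli M = 7 · 11 · 17 · 16 · 19 = 397936.
Merge one congruence at a time:
  Start: x ≡ 4 (mod 7).
  Combine with x ≡ 5 (mod 11); new modulus lcm = 77.
    Write x = 4 + 7·t and substitute into x ≡ 5 (mod 11): 7·t ≡ 5 − 4 = 1 (mod 11).
    The inverse of 7 mod 11 is 8 (since 7·8 = 56 = 5·11 + 1), so t ≡ 8·1 = 8 ≡ 8 (mod 11).
    Then x = 4 + 7·8 = 60, valid modulo lcm(7, 11) = 77: x ≡ 60 (mod 77).
  Combine with x ≡ 15 (mod 17); new modulus lcm = 1309.
    Write x = 60 + 77·t and substitute into x ≡ 15 (mod 17): 77·t ≡ 15 − 60 = -45 (mod 17).
    Reduce coefficients mod 17: 9·t ≡ 6 (mod 17).
    The inverse of 9 mod 17 is 2 (since 9·2 = 18 = 1·17 + 1), so t ≡ 2·6 = 12 ≡ 12 (mod 17).
    Then x = 60 + 77·12 = 984, valid modulo lcm(77, 17) = 1309: x ≡ 984 (mod 1309).
  Combine with x ≡ 2 (mod 16); new modulus lcm = 20944.
    Write x = 984 + 1309·t and substitute into x ≡ 2 (mod 16): 1309·t ≡ 2 − 984 = -982 (mod 16).
    Reduce coefficients mod 16: 13·t ≡ 10 (mod 16).
    The inverse of 13 mod 16 is 5 (since 13·5 = 65 = 4·16 + 1), so t ≡ 5·10 = 50 ≡ 2 (mod 16).
    Then x = 984 + 1309·2 = 3602, valid modulo lcm(1309, 16) = 20944: x ≡ 3602 (mod 20944).
  Combine with x ≡ 17 (mod 19); new modulus lcm = 397936.
    Write x = 3602 + 20944·t and substitute into x ≡ 17 (mod 19): 20944·t ≡ 17 − 3602 = -3585 (mod 19).
    Reduce coefficients mod 19: 6·t ≡ 6 (mod 19).
    The inverse of 6 mod 19 is 16 (since 6·16 = 96 = 5·19 + 1), so t ≡ 16·6 = 96 ≡ 1 (mod 19).
    Then x = 3602 + 20944·1 = 24546, valid modulo lcm(20944, 19) = 397936: x ≡ 24546 (mod 397936).
Verify against each original: 24546 mod 7 = 4, 24546 mod 11 = 5, 24546 mod 17 = 15, 24546 mod 16 = 2, 24546 mod 19 = 17.

x ≡ 24546 (mod 397936).


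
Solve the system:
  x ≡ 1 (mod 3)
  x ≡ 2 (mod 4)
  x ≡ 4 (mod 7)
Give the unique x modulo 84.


Moduli 3, 4, 7 are pairwise coprime; by CRT there is a unique solution modulo M = 3 · 4 · 7 = 84.
Solve pairwise, accumulating the modulus:
  Start with x ≡ 1 (mod 3).
  Combine with x ≡ 2 (mod 4): since gcd(3, 4) = 1, we get a unique residue mod 12.
    Write x = 1 + 3·t and substitute into x ≡ 2 (mod 4): 3·t ≡ 2 − 1 = 1 (mod 4).
    The inverse of 3 mod 4 is 3 (since 3·3 = 9 = 2·4 + 1), so t ≡ 3·1 = 3 ≡ 3 (mod 4).
    Then x = 1 + 3·3 = 10, valid modulo lcm(3, 4) = 12: x ≡ 10 (mod 12).
  Combine with x ≡ 4 (mod 7): since gcd(12, 7) = 1, we get a unique residue mod 84.
    Write x = 10 + 12·t and substitute into x ≡ 4 (mod 7): 12·t ≡ 4 − 10 = -6 (mod 7).
    Reduce coefficients mod 7: 5·t ≡ 1 (mod 7).
    The inverse of 5 mod 7 is 3 (since 5·3 = 15 = 2·7 + 1), so t ≡ 3·1 = 3 ≡ 3 (mod 7).
    Then x = 10 + 12·3 = 46, valid modulo lcm(12, 7) = 84: x ≡ 46 (mod 84).
Verify: 46 mod 3 = 1 ✓, 46 mod 4 = 2 ✓, 46 mod 7 = 4 ✓.

x ≡ 46 (mod 84).


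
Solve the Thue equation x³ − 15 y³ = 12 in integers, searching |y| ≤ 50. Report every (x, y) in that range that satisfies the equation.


The equation is x³ - 15y³ = 12. For fixed y, x³ = 15·y³ + 12, so a solution requires the RHS to be a perfect cube.
Strategy: iterate y from -50 to 50, compute RHS = 15·y³ + 12, and check whether it is a (positive or negative) perfect cube.
Check small values of y:
  y = 0: RHS = 12 is not a perfect cube.
  y = 1: RHS = 27 = (3)³ ⇒ x = 3 works.
  y = -1: RHS = -3 is not a perfect cube.
  y = 2: RHS = 132 is not a perfect cube.
  y = -2: RHS = -108 is not a perfect cube.
  y = 3: RHS = 417 is not a perfect cube.
  y = -3: RHS = -393 is not a perfect cube.
Continuing the search up to |y| = 50 finds no further solutions beyond those listed.
Collected solutions: (3, 1).

Solutions (with |y| ≤ 50): (3, 1).


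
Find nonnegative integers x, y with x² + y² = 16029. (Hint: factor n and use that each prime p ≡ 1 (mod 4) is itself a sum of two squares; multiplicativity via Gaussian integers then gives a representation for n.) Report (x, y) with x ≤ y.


Step 1: Factor n = 16029 = 3^2 · 13 · 137.
Step 2: Check the mod-4 condition on each prime factor: 3 ≡ 3 (mod 4), exponent 2 (must be even); 13 ≡ 1 (mod 4), exponent 1; 137 ≡ 1 (mod 4), exponent 1.
All primes ≡ 3 (mod 4) appear to even exponent (or don't appear), so by the two-squares theorem n IS expressible as a sum of two squares.
Step 3: Build a representation. Group n = k² · m with k = 3 and m = 13 · 137 = 1781 (a product of primes ≡ 1 (mod 4)); a representation of m scales to one of n via (k·x)² + (k·y)² = k²(x² + y²). Each prime p ≡ 1 (mod 4) is itself a sum of two squares; find a² by testing p − a² for a perfect square:
  13: 13 − 1² = 12, 13 − 2² = 9 = 3² ⇒ 13 = 2² + 3².
  137: 137 − 1² = 136, 137 − 2² = 133, 137 − 3² = 128, 137 − 4² = 121 = 11² ⇒ 137 = 4² + 11².
  Combine using the Brahmagupta–Fibonacci identity (a² + b²)(c² + d²) = (ac − bd)² + (ad + bc)² = (ac + bd)² + (ad − bc)²:
  13 · 137 = 1781: from (2² + 3²)(4² + 11²), take (2·4 − 3·11, 2·11 + 3·4) = (8 − 33, 22 + 12) = (-25, 34); dropping signs (only squares matter) gives (25, 34); check 25² + 34² = 625 + 1156 = 1781 ✓.
  Scale by k = 3: (3·25, 3·34) = (75, 102).
Step 4: Order so x ≤ y and verify: 75² + 102² = 5625 + 10404 = 16029 = n. ✓

n = 16029 = 75² + 102² (one valid representation with x ≤ y).
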